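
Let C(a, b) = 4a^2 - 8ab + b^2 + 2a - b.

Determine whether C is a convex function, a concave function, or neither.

C is quadratic, so its Hessian is the constant matrix H = [[8, -8], [-8, 2]].
det(H) = -48, tr(H) = 10.
det(H) < 0, so H is indefinite: neither convex nor concave.

neither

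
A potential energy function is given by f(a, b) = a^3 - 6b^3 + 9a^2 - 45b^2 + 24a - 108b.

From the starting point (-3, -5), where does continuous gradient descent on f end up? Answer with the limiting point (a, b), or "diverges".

f is separable, so gradient descent decouples: a follows -∂f/∂a, b follows -∂f/∂b.
∂f/∂a = 3(a + 2)(a + 4); at a=-3 this is -3, so a increases.
∂f/∂b = -18(b + 2)(b + 3); at b=-5 this is -108, so b increases.
a converges to its nearest critical value -2 (a local min of the a-part); b converges to -3. The iterate converges to (-2, -3).

(-2, -3)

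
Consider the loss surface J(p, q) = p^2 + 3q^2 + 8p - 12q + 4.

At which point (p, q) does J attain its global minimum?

(-4, 2)

J(p,q) separates as A(p) + B(q) + 4, so its minimum is min A + min B + 4.
A'(p) = 2p + 8 vanishes at p ∈ {-4}; B'(q) = 6q - 12 vanishes at q ∈ {2}.
Local minima of A (where A''>0): A(-4)=-16. Local minima of B: B(2)=-12.
So the global minimum of J is A(-4) + B(2) + 4 = -16 − 12 + 4 = -24, attained at (-4, 2).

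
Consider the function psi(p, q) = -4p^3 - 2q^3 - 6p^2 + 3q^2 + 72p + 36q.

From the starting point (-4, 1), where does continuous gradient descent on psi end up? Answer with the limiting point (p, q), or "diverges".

psi is separable, so gradient descent decouples: p follows -∂psi/∂p, q follows -∂psi/∂q.
∂psi/∂p = -12(p - 2)(p + 3); at p=-4 this is -72, so p increases.
∂psi/∂q = -6(q - 3)(q + 2); at q=1 this is 36, so q decreases.
p converges to its nearest critical value -3 (a local min of the p-part); q converges to -2. The iterate converges to (-3, -2).

(-3, -2)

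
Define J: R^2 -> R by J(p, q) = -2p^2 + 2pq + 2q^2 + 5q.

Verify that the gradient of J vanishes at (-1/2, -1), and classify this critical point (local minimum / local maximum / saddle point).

∇J = (-4p + 2q, 2p + 4q + 5); substituting (-1/2, -1) gives ∇J = (0, 0), so (-1/2, -1) is indeed a critical point.
The Hessian of J is constant: H = [[-4, 2], [2, 4]].
det(H) = (-4)·4 − 2² = -20.
Since det(H) < 0, H is indefinite and the critical point is a saddle point.

saddle point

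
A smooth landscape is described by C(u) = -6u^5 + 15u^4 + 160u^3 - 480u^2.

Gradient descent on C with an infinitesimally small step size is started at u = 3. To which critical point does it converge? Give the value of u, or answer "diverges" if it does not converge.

2

C'(u) = -30u(u - 4)(u - 2)(u + 4), so C'(3) = 630.
Gradient descent moves in the -C' direction, i.e. u is decreasing.
The nearest critical point in that direction is u = 2, where C'' = 720 > 0 (a local minimum). The iterate converges there.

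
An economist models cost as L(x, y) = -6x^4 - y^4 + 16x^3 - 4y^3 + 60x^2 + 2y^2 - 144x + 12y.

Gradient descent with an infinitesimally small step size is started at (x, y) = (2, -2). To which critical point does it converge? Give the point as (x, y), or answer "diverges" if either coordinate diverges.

(1, -1)

L is separable, so gradient descent decouples: x follows -∂L/∂x, y follows -∂L/∂y.
∂L/∂x = -24(x - 3)(x - 1)(x + 2); at x=2 this is 96, so x decreases.
∂L/∂y = -4(y - 1)(y + 1)(y + 3); at y=-2 this is -12, so y increases.
x converges to its nearest critical value 1 (a local min of the x-part); y converges to -1. The iterate converges to (1, -1).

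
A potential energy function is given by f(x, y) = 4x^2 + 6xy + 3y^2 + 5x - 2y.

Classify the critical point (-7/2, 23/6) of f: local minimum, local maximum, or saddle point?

local minimum

The Hessian of f is constant: H = [[8, 6], [6, 6]].
det(H) = 8·6 − 6² = 12.
det(H) > 0 and tr(H) = 14 > 0, so H is positive definite and the point is a local minimum.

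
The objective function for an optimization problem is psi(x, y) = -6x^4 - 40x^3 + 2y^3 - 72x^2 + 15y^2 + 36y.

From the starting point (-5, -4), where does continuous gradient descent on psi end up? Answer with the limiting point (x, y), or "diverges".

diverges

psi is separable, so gradient descent decouples: x follows -∂psi/∂x, y follows -∂psi/∂y.
∂psi/∂x = -24x(x + 2)(x + 3); at x=-5 this is 720, so x decreases.
∂psi/∂y = 6(y + 2)(y + 3); at y=-4 this is 12, so y decreases.
The x-coordinate has no critical point in that direction and runs off to infinity.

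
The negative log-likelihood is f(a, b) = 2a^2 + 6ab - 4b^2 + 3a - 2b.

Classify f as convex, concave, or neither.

neither

f is quadratic, so its Hessian is the constant matrix H = [[4, 6], [6, -8]].
det(H) = -68, tr(H) = -4.
det(H) < 0, so H is indefinite: neither convex nor concave.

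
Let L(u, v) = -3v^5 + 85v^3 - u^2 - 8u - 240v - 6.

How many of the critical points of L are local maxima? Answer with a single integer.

L separates as a function of u plus a function of v, so ∇L=0 decouples.
∂L/∂u = -2(u + 4) = 0 at u ∈ {-4}; ∂L/∂v = -15(v - 4)(v - 1)(v + 1)(v + 4) = 0 at v ∈ {-4, -1, 1, 4}.
The Hessian is diagonal: diag(L_uu, L_vv). Second derivatives: L_uu(-4)=-2; L_vv(-4)=1800, L_vv(-1)=-450, L_vv(1)=450, L_vv(4)=-1800.
Local maxima occur where both diagonal entries negative: (-4, -1), (-4, 4). Count: 2.

2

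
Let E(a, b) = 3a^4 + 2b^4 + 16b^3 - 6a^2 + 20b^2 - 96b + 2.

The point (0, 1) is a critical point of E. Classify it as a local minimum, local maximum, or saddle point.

saddle point

The mixed partial ∂²E/∂a∂b is 0, so the Hessian at any point is diag(E_aa, E_bb) = diag(12(3a^2 - 1), 8(3b^2 + 12b + 5)).
At (0, 1): H = diag(-12, 160).
The eigenvalues have opposite signs, so H is indefinite: a saddle point.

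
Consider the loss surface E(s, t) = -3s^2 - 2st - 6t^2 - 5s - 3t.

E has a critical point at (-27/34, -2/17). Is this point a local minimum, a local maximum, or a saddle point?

The Hessian of E is constant: H = [[-6, -2], [-2, -12]].
det(H) = (-6)·(-12) − (-2)² = 68.
det(H) > 0 and tr(H) = -18 < 0, so H is negative definite and the point is a local maximum.

local maximum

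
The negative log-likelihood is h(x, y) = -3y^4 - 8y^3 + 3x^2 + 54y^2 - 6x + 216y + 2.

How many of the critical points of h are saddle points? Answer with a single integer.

h separates as a function of x plus a function of y, so ∇h=0 decouples.
∂h/∂x = 6(x - 1) = 0 at x ∈ {1}; ∂h/∂y = -12(y - 3)(y + 2)(y + 3) = 0 at y ∈ {-3, -2, 3}.
The Hessian is diagonal: diag(h_xx, h_yy). Second derivatives: h_xx(1)=6; h_yy(-3)=-72, h_yy(-2)=60, h_yy(3)=-360.
Saddle points occur where the two diagonal entries have opposite signs: (1, -3), (1, 3). Count: 2.

2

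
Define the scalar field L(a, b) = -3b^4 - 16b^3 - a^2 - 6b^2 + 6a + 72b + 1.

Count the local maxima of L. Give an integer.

2

L separates as a function of a plus a function of b, so ∇L=0 decouples.
∂L/∂a = -2(a - 3) = 0 at a ∈ {3}; ∂L/∂b = -12(b - 1)(b + 2)(b + 3) = 0 at b ∈ {-3, -2, 1}.
The Hessian is diagonal: diag(L_aa, L_bb). Second derivatives: L_aa(3)=-2; L_bb(-3)=-48, L_bb(-2)=36, L_bb(1)=-144.
Local maxima occur where both diagonal entries negative: (3, -3), (3, 1). Count: 2.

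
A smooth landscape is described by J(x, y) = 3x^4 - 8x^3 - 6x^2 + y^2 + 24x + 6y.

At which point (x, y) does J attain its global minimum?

(-1, -3)

J(x,y) separates as P(x) + Q(y), so its minimum is min P + min Q.
P'(x) = 12(x - 2)(x - 1)(x + 1) vanishes at x ∈ {-1, 1, 2}; Q'(y) = 2y + 6 vanishes at y ∈ {-3}.
Local minima of P (where P''>0): P(-1)=-19, P(2)=8. Local minima of Q: Q(-3)=-9.
So the global minimum of J is P(-1) + Q(-3) = -19 − 9 = -28, attained at (-1, -3).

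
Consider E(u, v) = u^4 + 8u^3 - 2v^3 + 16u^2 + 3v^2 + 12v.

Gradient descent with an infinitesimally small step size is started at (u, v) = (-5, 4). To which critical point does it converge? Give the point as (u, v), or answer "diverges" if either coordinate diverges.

diverges

E is separable, so gradient descent decouples: u follows -∂E/∂u, v follows -∂E/∂v.
∂E/∂u = 4u(u + 2)(u + 4); at u=-5 this is -60, so u increases.
∂E/∂v = -6(v - 2)(v + 1); at v=4 this is -60, so v increases.
The v-coordinate has no critical point in that direction and runs off to infinity.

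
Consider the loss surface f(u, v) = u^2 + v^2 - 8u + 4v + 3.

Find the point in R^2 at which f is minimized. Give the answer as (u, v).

f(u,v) separates as P(u) + Q(v) + 3, so its minimum is min P + min Q + 3.
P'(u) = 2u - 8 vanishes at u ∈ {4}; Q'(v) = 2v + 4 vanishes at v ∈ {-2}.
Local minima of P (where P''>0): P(4)=-16. Local minima of Q: Q(-2)=-4.
So the global minimum of f is P(4) + Q(-2) + 3 = -16 − 4 + 3 = -17, attained at (4, -2).

(4, -2)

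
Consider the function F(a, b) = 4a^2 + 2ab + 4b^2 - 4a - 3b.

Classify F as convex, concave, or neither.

convex

F is quadratic, so its Hessian is the constant matrix H = [[8, 2], [2, 8]].
det(H) = 60, tr(H) = 16.
det(H) > 0 and tr(H) > 0, so H is positive definite everywhere: convex.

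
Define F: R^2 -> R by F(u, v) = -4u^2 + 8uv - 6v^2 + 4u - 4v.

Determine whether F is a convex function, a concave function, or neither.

concave

F is quadratic, so its Hessian is the constant matrix H = [[-8, 8], [8, -12]].
det(H) = 32, tr(H) = -20.
det(H) > 0 and tr(H) < 0, so H is negative definite everywhere: concave.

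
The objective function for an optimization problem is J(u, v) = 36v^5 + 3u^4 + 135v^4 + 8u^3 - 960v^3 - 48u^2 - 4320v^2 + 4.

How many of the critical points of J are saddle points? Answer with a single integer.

J separates as a function of u plus a function of v, so ∇J=0 decouples.
∂J/∂u = 12u(u - 2)(u + 4) = 0 at u ∈ {-4, 0, 2}; ∂J/∂v = 180v(v - 4)(v + 3)(v + 4) = 0 at v ∈ {-4, -3, 0, 4}.
The Hessian is diagonal: diag(J_uu, J_vv). Second derivatives: J_uu(-4)=288, J_uu(0)=-96, J_uu(2)=144; J_vv(-4)=-5760, J_vv(-3)=3780, J_vv(0)=-8640, J_vv(4)=40320.
Saddle points occur where the two diagonal entries have opposite signs: (-4, -4), (-4, 0), (0, -3), (0, 4), (2, -4), (2, 0). Count: 6.

6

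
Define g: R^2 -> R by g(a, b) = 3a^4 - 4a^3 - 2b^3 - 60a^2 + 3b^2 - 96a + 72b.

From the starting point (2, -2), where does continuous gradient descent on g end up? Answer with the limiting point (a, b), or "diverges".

g is separable, so gradient descent decouples: a follows -∂g/∂a, b follows -∂g/∂b.
∂g/∂a = 12(a - 4)(a + 1)(a + 2); at a=2 this is -288, so a increases.
∂g/∂b = -6(b - 4)(b + 3); at b=-2 this is 36, so b decreases.
a converges to its nearest critical value 4 (a local min of the a-part); b converges to -3. The iterate converges to (4, -3).

(4, -3)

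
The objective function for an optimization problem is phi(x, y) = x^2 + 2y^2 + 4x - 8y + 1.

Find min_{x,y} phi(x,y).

-11

phi(x,y) separates as P(x) + Q(y) + 1, so its minimum is min P + min Q + 1.
P'(x) = 2x + 4 vanishes at x ∈ {-2}; Q'(y) = 4y - 8 vanishes at y ∈ {2}.
Local minima of P (where P''>0): P(-2)=-4. Local minima of Q: Q(2)=-8.
So the global minimum of phi is P(-2) + Q(2) + 1 = -4 − 8 + 1 = -11, attained at (-2, 2).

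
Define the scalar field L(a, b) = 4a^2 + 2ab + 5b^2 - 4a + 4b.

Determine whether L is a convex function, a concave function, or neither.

L is quadratic, so its Hessian is the constant matrix H = [[8, 2], [2, 10]].
det(H) = 76, tr(H) = 18.
det(H) > 0 and tr(H) > 0, so H is positive definite everywhere: convex.

convex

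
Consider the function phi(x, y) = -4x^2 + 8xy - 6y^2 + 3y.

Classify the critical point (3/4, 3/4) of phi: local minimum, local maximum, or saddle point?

local maximum

The Hessian of phi is constant: H = [[-8, 8], [8, -12]].
det(H) = (-8)·(-12) − 8² = 32.
det(H) > 0 and tr(H) = -20 < 0, so H is negative definite and the point is a local maximum.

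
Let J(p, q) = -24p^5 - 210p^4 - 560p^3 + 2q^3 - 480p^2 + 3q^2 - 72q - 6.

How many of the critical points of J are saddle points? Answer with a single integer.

J separates as a function of p plus a function of q, so ∇J=0 decouples.
∂J/∂p = -120p(p + 1)(p + 2)(p + 4) = 0 at p ∈ {-4, -2, -1, 0}; ∂J/∂q = 6(q - 3)(q + 4) = 0 at q ∈ {-4, 3}.
The Hessian is diagonal: diag(J_pp, J_qq). Second derivatives: J_pp(-4)=2880, J_pp(-2)=-480, J_pp(-1)=360, J_pp(0)=-960; J_qq(-4)=-42, J_qq(3)=42.
Saddle points occur where the two diagonal entries have opposite signs: (-4, -4), (-2, 3), (-1, -4), (0, 3). Count: 4.

4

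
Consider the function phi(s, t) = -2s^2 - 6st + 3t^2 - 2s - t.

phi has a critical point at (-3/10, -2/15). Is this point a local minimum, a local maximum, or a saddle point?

saddle point

The Hessian of phi is constant: H = [[-4, -6], [-6, 6]].
det(H) = (-4)·6 − (-6)² = -60.
Since det(H) < 0, H is indefinite and the critical point is a saddle point.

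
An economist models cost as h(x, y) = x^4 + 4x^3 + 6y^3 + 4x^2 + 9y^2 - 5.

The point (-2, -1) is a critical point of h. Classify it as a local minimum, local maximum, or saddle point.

saddle point

The mixed partial ∂²h/∂x∂y is 0, so the Hessian at any point is diag(h_xx, h_yy) = diag(4(3x^2 + 6x + 2), 18(2y + 1)).
At (-2, -1): H = diag(8, -18).
The eigenvalues have opposite signs, so H is indefinite: a saddle point.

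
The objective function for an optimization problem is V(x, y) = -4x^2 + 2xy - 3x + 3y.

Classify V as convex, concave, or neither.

neither

V is quadratic, so its Hessian is the constant matrix H = [[-8, 2], [2, 0]].
det(H) = -4, tr(H) = -8.
det(H) < 0, so H is indefinite: neither convex nor concave.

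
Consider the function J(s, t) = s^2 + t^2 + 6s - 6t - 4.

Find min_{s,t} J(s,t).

J(s,t) separates as P(s) + Q(t) − 4, so its minimum is min P + min Q − 4.
P'(s) = 2s + 6 vanishes at s ∈ {-3}; Q'(t) = 2(t - 3) vanishes at t ∈ {3}.
Local minima of P (where P''>0): P(-3)=-9. Local minima of Q: Q(3)=-9.
So the global minimum of J is P(-3) + Q(3) − 4 = -9 − 9 − 4 = -22, attained at (-3, 3).

-22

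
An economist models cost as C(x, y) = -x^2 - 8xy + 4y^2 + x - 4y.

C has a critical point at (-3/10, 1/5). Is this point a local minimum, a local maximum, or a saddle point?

saddle point

The Hessian of C is constant: H = [[-2, -8], [-8, 8]].
det(H) = (-2)·8 − (-8)² = -80.
Since det(H) < 0, H is indefinite and the critical point is a saddle point.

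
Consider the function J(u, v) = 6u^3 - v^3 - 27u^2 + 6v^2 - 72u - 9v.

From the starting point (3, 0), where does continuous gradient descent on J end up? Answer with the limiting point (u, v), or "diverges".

(4, 1)

J is separable, so gradient descent decouples: u follows -∂J/∂u, v follows -∂J/∂v.
∂J/∂u = 18(u - 4)(u + 1); at u=3 this is -72, so u increases.
∂J/∂v = -3(v - 3)(v - 1); at v=0 this is -9, so v increases.
u converges to its nearest critical value 4 (a local min of the u-part); v converges to 1. The iterate converges to (4, 1).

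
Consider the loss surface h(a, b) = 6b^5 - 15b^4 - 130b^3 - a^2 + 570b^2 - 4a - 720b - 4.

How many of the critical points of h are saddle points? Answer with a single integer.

2

h separates as a function of a plus a function of b, so ∇h=0 decouples.
∂h/∂a = -2(a + 2) = 0 at a ∈ {-2}; ∂h/∂b = 30(b - 3)(b - 2)(b - 1)(b + 4) = 0 at b ∈ {-4, 1, 2, 3}.
The Hessian is diagonal: diag(h_aa, h_bb). Second derivatives: h_aa(-2)=-2; h_bb(-4)=-6300, h_bb(1)=300, h_bb(2)=-180, h_bb(3)=420.
Saddle points occur where the two diagonal entries have opposite signs: (-2, 1), (-2, 3). Count: 2.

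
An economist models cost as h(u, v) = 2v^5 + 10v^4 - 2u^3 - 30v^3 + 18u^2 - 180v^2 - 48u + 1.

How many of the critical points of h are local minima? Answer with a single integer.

2

h separates as a function of u plus a function of v, so ∇h=0 decouples.
∂h/∂u = -6(u - 4)(u - 2) = 0 at u ∈ {2, 4}; ∂h/∂v = 10v(v - 3)(v + 3)(v + 4) = 0 at v ∈ {-4, -3, 0, 3}.
The Hessian is diagonal: diag(h_uu, h_vv). Second derivatives: h_uu(2)=12, h_uu(4)=-12; h_vv(-4)=-280, h_vv(-3)=180, h_vv(0)=-360, h_vv(3)=1260.
Local minima occur where both diagonal entries positive: (2, -3), (2, 3). Count: 2.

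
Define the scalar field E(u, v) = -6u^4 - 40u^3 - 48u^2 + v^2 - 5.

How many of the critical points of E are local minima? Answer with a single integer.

1

E separates as a function of u plus a function of v, so ∇E=0 decouples.
∂E/∂u = -24u(u + 1)(u + 4) = 0 at u ∈ {-4, -1, 0}; ∂E/∂v = 2v = 0 at v ∈ {0}.
The Hessian is diagonal: diag(E_uu, E_vv). Second derivatives: E_uu(-4)=-288, E_uu(-1)=72, E_uu(0)=-96; E_vv(0)=2.
Local minima occur where both diagonal entries positive: (-1, 0). Count: 1.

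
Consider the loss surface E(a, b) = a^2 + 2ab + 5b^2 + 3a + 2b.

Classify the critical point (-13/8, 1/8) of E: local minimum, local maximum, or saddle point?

local minimum

The Hessian of E is constant: H = [[2, 2], [2, 10]].
det(H) = 2·10 − 2² = 16.
det(H) > 0 and tr(H) = 12 > 0, so H is positive definite and the point is a local minimum.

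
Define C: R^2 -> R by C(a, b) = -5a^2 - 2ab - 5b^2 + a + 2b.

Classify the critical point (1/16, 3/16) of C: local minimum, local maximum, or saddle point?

The Hessian of C is constant: H = [[-10, -2], [-2, -10]].
det(H) = (-10)·(-10) − (-2)² = 96.
det(H) > 0 and tr(H) = -20 < 0, so H is negative definite and the point is a local maximum.

local maximum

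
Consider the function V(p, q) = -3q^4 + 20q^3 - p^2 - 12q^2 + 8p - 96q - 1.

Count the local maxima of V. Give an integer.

2

V separates as a function of p plus a function of q, so ∇V=0 decouples.
∂V/∂p = -2(p - 4) = 0 at p ∈ {4}; ∂V/∂q = -12(q - 4)(q - 2)(q + 1) = 0 at q ∈ {-1, 2, 4}.
The Hessian is diagonal: diag(V_pp, V_qq). Second derivatives: V_pp(4)=-2; V_qq(-1)=-180, V_qq(2)=72, V_qq(4)=-120.
Local maxima occur where both diagonal entries negative: (4, -1), (4, 4). Count: 2.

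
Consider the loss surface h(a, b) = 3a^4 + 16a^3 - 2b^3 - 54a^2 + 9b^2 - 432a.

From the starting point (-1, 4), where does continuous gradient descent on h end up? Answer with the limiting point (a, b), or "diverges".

h is separable, so gradient descent decouples: a follows -∂h/∂a, b follows -∂h/∂b.
∂h/∂a = 12(a - 3)(a + 3)(a + 4); at a=-1 this is -288, so a increases.
∂h/∂b = -6b(b - 3); at b=4 this is -24, so b increases.
The b-coordinate has no critical point in that direction and runs off to infinity.

diverges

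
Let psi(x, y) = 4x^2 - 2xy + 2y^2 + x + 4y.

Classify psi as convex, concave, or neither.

psi is quadratic, so its Hessian is the constant matrix H = [[8, -2], [-2, 4]].
det(H) = 28, tr(H) = 12.
det(H) > 0 and tr(H) > 0, so H is positive definite everywhere: convex.

convex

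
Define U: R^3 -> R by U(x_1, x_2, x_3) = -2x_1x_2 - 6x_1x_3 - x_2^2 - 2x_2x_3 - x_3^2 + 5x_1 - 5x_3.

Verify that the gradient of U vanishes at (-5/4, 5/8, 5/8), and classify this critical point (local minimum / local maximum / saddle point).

saddle point

∇U = (-2x_2 - 6x_3 + 5, -2x_1 - 2x_2 - 2x_3, -6x_1 - 2x_2 - 2x_3 - 5); substituting (-5/4, 5/8, 5/8) gives ∇U = (0, 0, 0), so (-5/4, 5/8, 5/8) is indeed a critical point.
The Hessian is constant: H = [[0, -2, -6], [-2, -2, -2], [-6, -2, -2]].
Leading principal minors: Δ₁ = 0, Δ₂ = -4, Δ₃ = 32.
The minors fit neither the all-positive nor the alternating-sign pattern, so H is indefinite: a saddle point.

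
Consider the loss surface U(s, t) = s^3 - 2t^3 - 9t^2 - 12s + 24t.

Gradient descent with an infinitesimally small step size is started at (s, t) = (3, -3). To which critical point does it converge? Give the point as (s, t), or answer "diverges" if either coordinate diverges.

(2, -4)

U is separable, so gradient descent decouples: s follows -∂U/∂s, t follows -∂U/∂t.
∂U/∂s = 3(s - 2)(s + 2); at s=3 this is 15, so s decreases.
∂U/∂t = -6(t - 1)(t + 4); at t=-3 this is 24, so t decreases.
s converges to its nearest critical value 2 (a local min of the s-part); t converges to -4. The iterate converges to (2, -4).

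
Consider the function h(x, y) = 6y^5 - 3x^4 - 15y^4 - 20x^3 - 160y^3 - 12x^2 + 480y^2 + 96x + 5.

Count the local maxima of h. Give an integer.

h separates as a function of x plus a function of y, so ∇h=0 decouples.
∂h/∂x = -12(x - 1)(x + 2)(x + 4) = 0 at x ∈ {-4, -2, 1}; ∂h/∂y = 30y(y - 4)(y - 2)(y + 4) = 0 at y ∈ {-4, 0, 2, 4}.
The Hessian is diagonal: diag(h_xx, h_yy). Second derivatives: h_xx(-4)=-120, h_xx(-2)=72, h_xx(1)=-180; h_yy(-4)=-5760, h_yy(0)=960, h_yy(2)=-720, h_yy(4)=1920.
Local maxima occur where both diagonal entries negative: (-4, -4), (-4, 2), (1, -4), (1, 2). Count: 4.

4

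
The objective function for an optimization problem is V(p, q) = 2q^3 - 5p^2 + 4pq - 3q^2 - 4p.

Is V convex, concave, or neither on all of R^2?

The term 2q^3 is cubic, so the Hessian is not constant.
∂²V/∂q² = 12q - 6, which takes both signs as q varies (negative for sufficiently negative q). A diagonal entry of the Hessian changing sign means the Hessian is neither positive- nor negative-semidefinite on all of R^2.

neither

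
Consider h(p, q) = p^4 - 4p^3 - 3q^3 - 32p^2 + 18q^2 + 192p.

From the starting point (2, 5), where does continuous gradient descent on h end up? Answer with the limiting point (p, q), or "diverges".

diverges

h is separable, so gradient descent decouples: p follows -∂h/∂p, q follows -∂h/∂q.
∂h/∂p = 4(p - 4)(p - 3)(p + 4); at p=2 this is 48, so p decreases.
∂h/∂q = -9q(q - 4); at q=5 this is -45, so q increases.
The q-coordinate has no critical point in that direction and runs off to infinity.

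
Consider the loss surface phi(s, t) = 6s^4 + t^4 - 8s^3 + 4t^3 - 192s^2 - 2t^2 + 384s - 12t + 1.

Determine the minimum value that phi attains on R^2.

-2568

phi(s,t) separates as P(s) + Q(t) + 1, so its minimum is min P + min Q + 1.
P'(s) = 24(s - 4)(s - 1)(s + 4) vanishes at s ∈ {-4, 1, 4}; Q'(t) = 4(t - 1)(t + 1)(t + 3) vanishes at t ∈ {-3, -1, 1}.
Local minima of P (where P''>0): P(-4)=-2560, P(4)=-512. Local minima of Q: Q(-3)=-9, Q(1)=-9.
So the global minimum of phi is P(-4) + Q(-3) + 1 = -2560 − 9 + 1 = -2568, attained at (-4, -3).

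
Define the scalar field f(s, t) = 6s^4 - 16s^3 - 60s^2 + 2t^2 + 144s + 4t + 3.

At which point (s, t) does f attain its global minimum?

(-2, -1)

f(s,t) separates as P(s) + Q(t) + 3, so its minimum is min P + min Q + 3.
P'(s) = 24(s - 3)(s - 1)(s + 2) vanishes at s ∈ {-2, 1, 3}; Q'(t) = 4(t + 1) vanishes at t ∈ {-1}.
Local minima of P (where P''>0): P(-2)=-304, P(3)=-54. Local minima of Q: Q(-1)=-2.
So the global minimum of f is P(-2) + Q(-1) + 3 = -304 − 2 + 3 = -303, attained at (-2, -1).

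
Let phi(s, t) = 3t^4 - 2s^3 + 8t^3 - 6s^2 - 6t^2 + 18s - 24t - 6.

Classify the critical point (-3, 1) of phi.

local minimum

The mixed partial ∂²phi/∂s∂t is 0, so the Hessian at any point is diag(phi_ss, phi_tt) = diag(-12(s + 1), 12(3t^2 + 4t - 1)).
At (-3, 1): H = diag(24, 72).
Both eigenvalues are positive, so H is positive definite: a local minimum.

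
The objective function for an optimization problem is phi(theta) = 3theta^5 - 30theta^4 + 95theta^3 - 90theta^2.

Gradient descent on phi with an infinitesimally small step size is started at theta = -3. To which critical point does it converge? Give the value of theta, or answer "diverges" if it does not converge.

diverges

phi'(theta) = 15theta(theta - 4)(theta - 3)(theta - 1), so phi'(-3) = 7560.
Gradient descent moves in the -phi' direction, i.e. theta is decreasing.
There is no critical point below theta=-3, and phi' keeps the same sign, so the iterate runs off to −∞.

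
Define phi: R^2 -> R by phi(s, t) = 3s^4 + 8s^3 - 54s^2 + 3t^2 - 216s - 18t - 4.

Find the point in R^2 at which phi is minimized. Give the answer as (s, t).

(3, 3)

phi(s,t) separates as P(s) + Q(t) − 4, so its minimum is min P + min Q − 4.
P'(s) = 12(s - 3)(s + 2)(s + 3) vanishes at s ∈ {-3, -2, 3}; Q'(t) = 6(t - 3) vanishes at t ∈ {3}.
Local minima of P (where P''>0): P(-3)=189, P(3)=-675. Local minima of Q: Q(3)=-27.
So the global minimum of phi is P(3) + Q(3) − 4 = -675 − 27 − 4 = -706, attained at (3, 3).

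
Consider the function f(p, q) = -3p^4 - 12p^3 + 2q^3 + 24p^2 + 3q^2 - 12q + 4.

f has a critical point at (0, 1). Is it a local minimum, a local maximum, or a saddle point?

The mixed partial ∂²f/∂p∂q is 0, so the Hessian at any point is diag(f_pp, f_qq) = diag(12(-3p^2 - 6p + 4), 6(2q + 1)).
At (0, 1): H = diag(48, 18).
Both eigenvalues are positive, so H is positive definite: a local minimum.

local minimum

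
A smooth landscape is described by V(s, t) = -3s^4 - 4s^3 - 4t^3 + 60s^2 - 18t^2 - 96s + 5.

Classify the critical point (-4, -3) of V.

saddle point

The mixed partial ∂²V/∂s∂t is 0, so the Hessian at any point is diag(V_ss, V_tt) = diag(12(-3s^2 - 2s + 10), -12(2t + 3)).
At (-4, -3): H = diag(-360, 36).
The eigenvalues have opposite signs, so H is indefinite: a saddle point.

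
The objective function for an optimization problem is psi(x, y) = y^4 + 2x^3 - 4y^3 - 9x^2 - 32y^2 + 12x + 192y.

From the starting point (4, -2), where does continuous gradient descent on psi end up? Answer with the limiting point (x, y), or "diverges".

psi is separable, so gradient descent decouples: x follows -∂psi/∂x, y follows -∂psi/∂y.
∂psi/∂x = 6(x - 2)(x - 1); at x=4 this is 36, so x decreases.
∂psi/∂y = 4(y - 4)(y - 3)(y + 4); at y=-2 this is 240, so y decreases.
x converges to its nearest critical value 2 (a local min of the x-part); y converges to -4. The iterate converges to (2, -4).

(2, -4)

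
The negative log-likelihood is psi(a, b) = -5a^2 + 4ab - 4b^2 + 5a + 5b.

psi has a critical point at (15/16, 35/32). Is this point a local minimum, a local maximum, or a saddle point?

local maximum

The Hessian of psi is constant: H = [[-10, 4], [4, -8]].
det(H) = (-10)·(-8) − 4² = 64.
det(H) > 0 and tr(H) = -18 < 0, so H is negative definite and the point is a local maximum.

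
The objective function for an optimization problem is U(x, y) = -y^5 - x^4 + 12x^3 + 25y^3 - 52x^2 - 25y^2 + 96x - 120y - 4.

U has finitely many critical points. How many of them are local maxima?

U separates as a function of x plus a function of y, so ∇U=0 decouples.
∂U/∂x = -4(x - 4)(x - 3)(x - 2) = 0 at x ∈ {2, 3, 4}; ∂U/∂y = -5(y - 3)(y - 2)(y + 1)(y + 4) = 0 at y ∈ {-4, -1, 2, 3}.
The Hessian is diagonal: diag(U_xx, U_yy). Second derivatives: U_xx(2)=-8, U_xx(3)=4, U_xx(4)=-8; U_yy(-4)=630, U_yy(-1)=-180, U_yy(2)=90, U_yy(3)=-140.
Local maxima occur where both diagonal entries negative: (2, -1), (2, 3), (4, -1), (4, 3). Count: 4.

4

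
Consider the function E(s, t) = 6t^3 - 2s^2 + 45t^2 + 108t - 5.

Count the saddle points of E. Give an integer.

E separates as a function of s plus a function of t, so ∇E=0 decouples.
∂E/∂s = -4s = 0 at s ∈ {0}; ∂E/∂t = 18(t + 2)(t + 3) = 0 at t ∈ {-3, -2}.
The Hessian is diagonal: diag(E_ss, E_tt). Second derivatives: E_ss(0)=-4; E_tt(-3)=-18, E_tt(-2)=18.
Saddle points occur where the two diagonal entries have opposite signs: (0, -2). Count: 1.

1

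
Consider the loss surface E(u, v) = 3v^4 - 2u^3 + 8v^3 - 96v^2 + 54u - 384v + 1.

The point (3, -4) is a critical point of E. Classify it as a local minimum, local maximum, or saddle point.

saddle point

The mixed partial ∂²E/∂u∂v is 0, so the Hessian at any point is diag(E_uu, E_vv) = diag(-12u, 12(3v^2 + 4v - 16)).
At (3, -4): H = diag(-36, 192).
The eigenvalues have opposite signs, so H is indefinite: a saddle point.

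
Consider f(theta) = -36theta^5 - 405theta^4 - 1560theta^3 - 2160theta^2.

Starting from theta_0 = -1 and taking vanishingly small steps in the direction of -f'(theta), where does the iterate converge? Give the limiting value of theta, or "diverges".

-2

f'(theta) = -180theta(theta + 2)(theta + 3)(theta + 4), so f'(-1) = 1080.
Gradient descent moves in the -f' direction, i.e. theta is decreasing.
The nearest critical point in that direction is theta = -2, where f'' = 720 > 0 (a local minimum). The iterate converges there.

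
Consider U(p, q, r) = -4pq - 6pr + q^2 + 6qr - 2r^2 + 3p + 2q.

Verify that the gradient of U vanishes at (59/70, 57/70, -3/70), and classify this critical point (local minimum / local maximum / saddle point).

∇U = (-4q - 6r + 3, -4p + 2q + 6r + 2, -6p + 6q - 4r); substituting (59/70, 57/70, -3/70) gives ∇U = (0, 0, 0), so (59/70, 57/70, -3/70) is indeed a critical point.
The Hessian is constant: H = [[0, -4, -6], [-4, 2, 6], [-6, 6, -4]].
Leading principal minors: Δ₁ = 0, Δ₂ = -16, Δ₃ = 280.
The minors fit neither the all-positive nor the alternating-sign pattern, so H is indefinite: a saddle point.

saddle point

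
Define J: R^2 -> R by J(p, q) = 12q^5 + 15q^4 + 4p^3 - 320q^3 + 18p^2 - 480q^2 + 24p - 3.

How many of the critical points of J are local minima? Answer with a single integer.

J separates as a function of p plus a function of q, so ∇J=0 decouples.
∂J/∂p = 12(p + 1)(p + 2) = 0 at p ∈ {-2, -1}; ∂J/∂q = 60q(q - 4)(q + 1)(q + 4) = 0 at q ∈ {-4, -1, 0, 4}.
The Hessian is diagonal: diag(J_pp, J_qq). Second derivatives: J_pp(-2)=-12, J_pp(-1)=12; J_qq(-4)=-5760, J_qq(-1)=900, J_qq(0)=-960, J_qq(4)=9600.
Local minima occur where both diagonal entries positive: (-1, -1), (-1, 4). Count: 2.

2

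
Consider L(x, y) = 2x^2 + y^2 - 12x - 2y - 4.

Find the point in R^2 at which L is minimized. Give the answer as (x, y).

L(x,y) separates as P(x) + Q(y) − 4, so its minimum is min P + min Q − 4.
P'(x) = 4x - 12 vanishes at x ∈ {3}; Q'(y) = 2y - 2 vanishes at y ∈ {1}.
Local minima of P (where P''>0): P(3)=-18. Local minima of Q: Q(1)=-1.
So the global minimum of L is P(3) + Q(1) − 4 = -18 − 1 − 4 = -23, attained at (3, 1).

(3, 1)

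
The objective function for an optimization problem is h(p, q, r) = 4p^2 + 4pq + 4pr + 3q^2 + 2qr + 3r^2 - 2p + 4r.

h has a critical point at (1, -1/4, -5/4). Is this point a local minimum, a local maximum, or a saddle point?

local minimum

The Hessian is constant: H = [[8, 4, 4], [4, 6, 2], [4, 2, 6]].
Leading principal minors: Δ₁ = 8, Δ₂ = 32, Δ₃ = 128.
All leading minors are positive, so H is positive definite: a local minimum.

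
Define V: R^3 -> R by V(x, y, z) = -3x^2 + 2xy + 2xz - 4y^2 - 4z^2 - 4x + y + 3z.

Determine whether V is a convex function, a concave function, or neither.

V is quadratic, so its Hessian is the constant matrix H = [[-6, 2, 2], [2, -8, 0], [2, 0, -8]].
Leading principal minors: -6, 44, -320.
Signs alternate −, +, − ⇒ H ≺ 0 ⇒ concave.

concave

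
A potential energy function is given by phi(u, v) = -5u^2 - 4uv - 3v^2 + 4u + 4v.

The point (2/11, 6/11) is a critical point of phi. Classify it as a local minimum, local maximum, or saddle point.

local maximum

The Hessian of phi is constant: H = [[-10, -4], [-4, -6]].
det(H) = (-10)·(-6) − (-4)² = 44.
det(H) > 0 and tr(H) = -16 < 0, so H is negative definite and the point is a local maximum.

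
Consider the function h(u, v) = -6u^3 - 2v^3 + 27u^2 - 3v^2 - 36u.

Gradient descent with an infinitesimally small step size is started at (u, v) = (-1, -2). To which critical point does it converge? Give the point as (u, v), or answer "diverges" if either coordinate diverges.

h is separable, so gradient descent decouples: u follows -∂h/∂u, v follows -∂h/∂v.
∂h/∂u = -18(u - 2)(u - 1); at u=-1 this is -108, so u increases.
∂h/∂v = -6v(v + 1); at v=-2 this is -12, so v increases.
u converges to its nearest critical value 1 (a local min of the u-part); v converges to -1. The iterate converges to (1, -1).

(1, -1)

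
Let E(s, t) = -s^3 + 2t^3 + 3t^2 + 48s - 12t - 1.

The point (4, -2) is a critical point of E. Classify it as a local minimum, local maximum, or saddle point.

The mixed partial ∂²E/∂s∂t is 0, so the Hessian at any point is diag(E_ss, E_tt) = diag(-6s, 6(2t + 1)).
At (4, -2): H = diag(-24, -18).
Both eigenvalues are negative, so H is negative definite: a local maximum.

local maximum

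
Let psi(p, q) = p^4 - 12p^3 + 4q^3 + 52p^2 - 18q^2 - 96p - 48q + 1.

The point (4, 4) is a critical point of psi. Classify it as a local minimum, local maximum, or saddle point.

local minimum

The mixed partial ∂²psi/∂p∂q is 0, so the Hessian at any point is diag(psi_pp, psi_qq) = diag(4(3p^2 - 18p + 26), 12(2q - 3)).
At (4, 4): H = diag(8, 60).
Both eigenvalues are positive, so H is positive definite: a local minimum.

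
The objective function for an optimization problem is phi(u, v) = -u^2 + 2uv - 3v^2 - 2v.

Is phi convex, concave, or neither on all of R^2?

phi is quadratic, so its Hessian is the constant matrix H = [[-2, 2], [2, -6]].
det(H) = 8, tr(H) = -8.
det(H) > 0 and tr(H) < 0, so H is negative definite everywhere: concave.

concave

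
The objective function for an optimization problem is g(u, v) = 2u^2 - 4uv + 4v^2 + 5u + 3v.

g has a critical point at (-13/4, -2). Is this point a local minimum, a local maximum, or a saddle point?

The Hessian of g is constant: H = [[4, -4], [-4, 8]].
det(H) = 4·8 − (-4)² = 16.
det(H) > 0 and tr(H) = 12 > 0, so H is positive definite and the point is a local minimum.

local minimum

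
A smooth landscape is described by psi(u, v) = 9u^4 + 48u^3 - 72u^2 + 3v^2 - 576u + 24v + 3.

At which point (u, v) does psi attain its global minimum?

(2, -4)

psi(u,v) separates as P(u) + Q(v) + 3, so its minimum is min P + min Q + 3.
P'(u) = 36(u - 2)(u + 2)(u + 4) vanishes at u ∈ {-4, -2, 2}; Q'(v) = 6v + 24 vanishes at v ∈ {-4}.
Local minima of P (where P''>0): P(-4)=384, P(2)=-912. Local minima of Q: Q(-4)=-48.
So the global minimum of psi is P(2) + Q(-4) + 3 = -912 − 48 + 3 = -957, attained at (2, -4).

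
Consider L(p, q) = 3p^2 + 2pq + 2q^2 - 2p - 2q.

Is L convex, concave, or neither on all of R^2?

L is quadratic, so its Hessian is the constant matrix H = [[6, 2], [2, 4]].
det(H) = 20, tr(H) = 10.
det(H) > 0 and tr(H) > 0, so H is positive definite everywhere: convex.

convex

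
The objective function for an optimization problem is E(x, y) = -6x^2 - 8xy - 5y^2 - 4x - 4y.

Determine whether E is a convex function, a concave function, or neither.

concave

E is quadratic, so its Hessian is the constant matrix H = [[-12, -8], [-8, -10]].
det(H) = 56, tr(H) = -22.
det(H) > 0 and tr(H) < 0, so H is negative definite everywhere: concave.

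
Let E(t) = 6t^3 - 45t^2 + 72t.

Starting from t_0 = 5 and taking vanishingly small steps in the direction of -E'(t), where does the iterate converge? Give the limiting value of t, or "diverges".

4

E'(t) = 18(t - 4)(t - 1), so E'(5) = 72.
Gradient descent moves in the -E' direction, i.e. t is decreasing.
The nearest critical point in that direction is t = 4, where E'' = 54 > 0 (a local minimum). The iterate converges there.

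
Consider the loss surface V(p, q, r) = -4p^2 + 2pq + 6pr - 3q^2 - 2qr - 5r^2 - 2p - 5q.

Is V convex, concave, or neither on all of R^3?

V is quadratic, so its Hessian is the constant matrix H = [[-8, 2, 6], [2, -6, -2], [6, -2, -10]].
Leading principal minors: -8, 44, -240.
Signs alternate −, +, − ⇒ H ≺ 0 ⇒ concave.

concave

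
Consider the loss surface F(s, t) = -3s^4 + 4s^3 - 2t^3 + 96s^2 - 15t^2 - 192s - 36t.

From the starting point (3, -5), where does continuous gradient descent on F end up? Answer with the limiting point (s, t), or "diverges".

(1, -3)

F is separable, so gradient descent decouples: s follows -∂F/∂s, t follows -∂F/∂t.
∂F/∂s = -12(s - 4)(s - 1)(s + 4); at s=3 this is 168, so s decreases.
∂F/∂t = -6(t + 2)(t + 3); at t=-5 this is -36, so t increases.
s converges to its nearest critical value 1 (a local min of the s-part); t converges to -3. The iterate converges to (1, -3).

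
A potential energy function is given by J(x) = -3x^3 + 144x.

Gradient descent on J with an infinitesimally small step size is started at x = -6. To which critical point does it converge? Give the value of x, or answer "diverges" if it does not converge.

-4

J'(x) = -9(x - 4)(x + 4), so J'(-6) = -180.
Gradient descent moves in the -J' direction, i.e. x is increasing.
The nearest critical point in that direction is x = -4, where J'' = 72 > 0 (a local minimum). The iterate converges there.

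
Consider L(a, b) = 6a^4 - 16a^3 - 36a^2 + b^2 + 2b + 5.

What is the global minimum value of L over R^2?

L(a,b) separates as P(a) + Q(b) + 5, so its minimum is min P + min Q + 5.
P'(a) = 24a(a - 3)(a + 1) vanishes at a ∈ {-1, 0, 3}; Q'(b) = 2b + 2 vanishes at b ∈ {-1}.
Local minima of P (where P''>0): P(-1)=-14, P(3)=-270. Local minima of Q: Q(-1)=-1.
So the global minimum of L is P(3) + Q(-1) + 5 = -270 − 1 + 5 = -266, attained at (3, -1).

-266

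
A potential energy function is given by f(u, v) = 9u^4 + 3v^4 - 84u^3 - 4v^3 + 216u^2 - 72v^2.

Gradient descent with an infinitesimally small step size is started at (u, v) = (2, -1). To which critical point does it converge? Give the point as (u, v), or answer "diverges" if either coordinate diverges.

f is separable, so gradient descent decouples: u follows -∂f/∂u, v follows -∂f/∂v.
∂f/∂u = 36u(u - 4)(u - 3); at u=2 this is 144, so u decreases.
∂f/∂v = 12v(v - 4)(v + 3); at v=-1 this is 120, so v decreases.
u converges to its nearest critical value 0 (a local min of the u-part); v converges to -3. The iterate converges to (0, -3).

(0, -3)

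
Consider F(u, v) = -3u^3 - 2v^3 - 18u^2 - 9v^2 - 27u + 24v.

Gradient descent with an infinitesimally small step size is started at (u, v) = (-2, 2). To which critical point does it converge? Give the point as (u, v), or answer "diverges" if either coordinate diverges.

F is separable, so gradient descent decouples: u follows -∂F/∂u, v follows -∂F/∂v.
∂F/∂u = -9(u + 1)(u + 3); at u=-2 this is 9, so u decreases.
∂F/∂v = -6(v - 1)(v + 4); at v=2 this is -36, so v increases.
The v-coordinate has no critical point in that direction and runs off to infinity.

diverges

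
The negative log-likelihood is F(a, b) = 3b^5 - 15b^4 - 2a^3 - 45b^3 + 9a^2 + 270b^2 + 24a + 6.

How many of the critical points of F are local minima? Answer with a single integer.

2

F separates as a function of a plus a function of b, so ∇F=0 decouples.
∂F/∂a = -6(a - 4)(a + 1) = 0 at a ∈ {-1, 4}; ∂F/∂b = 15b(b - 4)(b - 3)(b + 3) = 0 at b ∈ {-3, 0, 3, 4}.
The Hessian is diagonal: diag(F_aa, F_bb). Second derivatives: F_aa(-1)=30, F_aa(4)=-30; F_bb(-3)=-1890, F_bb(0)=540, F_bb(3)=-270, F_bb(4)=420.
Local minima occur where both diagonal entries positive: (-1, 0), (-1, 4). Count: 2.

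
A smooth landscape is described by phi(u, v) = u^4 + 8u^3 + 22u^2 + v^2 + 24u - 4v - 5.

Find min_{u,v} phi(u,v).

phi(u,v) separates as P(u) + Q(v) − 5, so its minimum is min P + min Q − 5.
P'(u) = 4(u + 1)(u + 2)(u + 3) vanishes at u ∈ {-3, -2, -1}; Q'(v) = 2v - 4 vanishes at v ∈ {2}.
Local minima of P (where P''>0): P(-3)=-9, P(-1)=-9. Local minima of Q: Q(2)=-4.
So the global minimum of phi is P(-3) + Q(2) − 5 = -9 − 4 − 5 = -18, attained at (-3, 2).

-18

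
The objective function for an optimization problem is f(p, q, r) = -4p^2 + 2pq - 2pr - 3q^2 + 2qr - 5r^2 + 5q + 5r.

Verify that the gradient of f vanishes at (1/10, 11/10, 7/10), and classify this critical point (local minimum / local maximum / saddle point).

∇f = (-8p + 2q - 2r, 2p - 6q + 2r + 5, -2p + 2q - 10r + 5); substituting (1/10, 11/10, 7/10) gives ∇f = (0, 0, 0), so (1/10, 11/10, 7/10) is indeed a critical point.
The Hessian is constant: H = [[-8, 2, -2], [2, -6, 2], [-2, 2, -10]].
Leading principal minors: Δ₁ = -8, Δ₂ = 44, Δ₃ = -400.
The minors alternate sign starting negative (−, +, −), so H is negative definite: a local maximum.

local maximum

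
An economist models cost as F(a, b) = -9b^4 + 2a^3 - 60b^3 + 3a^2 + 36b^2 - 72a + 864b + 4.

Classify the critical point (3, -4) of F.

The mixed partial ∂²F/∂a∂b is 0, so the Hessian at any point is diag(F_aa, F_bb) = diag(6(2a + 1), 36(-3b^2 - 10b + 2)).
At (3, -4): H = diag(42, -216).
The eigenvalues have opposite signs, so H is indefinite: a saddle point.

saddle point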